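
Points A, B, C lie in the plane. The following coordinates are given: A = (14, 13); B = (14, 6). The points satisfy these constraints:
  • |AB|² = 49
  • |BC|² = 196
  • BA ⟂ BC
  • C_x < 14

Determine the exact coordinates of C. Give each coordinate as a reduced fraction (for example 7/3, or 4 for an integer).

1. C_x = 0  [[BA ⟂ BC ⇒ 7y-42=0] ∩ [|C−(14, 6)|²=196]]
2. C_y = 6  [[BA ⟂ BC ⇒ 7y-42=0] ∩ [|C−(14, 6)|²=196]]
   so C = (0, 6)

C = (0, 6)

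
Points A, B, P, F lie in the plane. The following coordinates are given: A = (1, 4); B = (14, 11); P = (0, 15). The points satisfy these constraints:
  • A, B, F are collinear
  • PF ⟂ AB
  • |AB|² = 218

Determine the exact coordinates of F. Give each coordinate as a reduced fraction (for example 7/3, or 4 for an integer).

1. F_x = 525/109  [[A, B, F are collinear ⇒ -7x+13y-45=0] ∩ [PF ⟂ AB ⇒ 13x+7y-105=0]]
2. F_y = 660/109  [[A, B, F are collinear ⇒ -7x+13y-45=0] ∩ [PF ⟂ AB ⇒ 13x+7y-105=0]]
   so F = (525/109, 660/109)

F = (525/109, 660/109)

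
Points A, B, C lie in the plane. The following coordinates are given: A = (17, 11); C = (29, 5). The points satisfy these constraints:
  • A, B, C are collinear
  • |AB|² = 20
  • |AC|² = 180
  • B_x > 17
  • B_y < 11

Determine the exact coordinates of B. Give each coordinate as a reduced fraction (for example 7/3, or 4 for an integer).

B = (21, 9)

1. B_x = 21  [[A, B, C are collinear ⇒ -6x-12y+234=0] ∩ [|B−(17, 11)|²=20]]
2. B_y = 9  [[A, B, C are collinear ⇒ -6x-12y+234=0] ∩ [|B−(17, 11)|²=20]]
   so B = (21, 9)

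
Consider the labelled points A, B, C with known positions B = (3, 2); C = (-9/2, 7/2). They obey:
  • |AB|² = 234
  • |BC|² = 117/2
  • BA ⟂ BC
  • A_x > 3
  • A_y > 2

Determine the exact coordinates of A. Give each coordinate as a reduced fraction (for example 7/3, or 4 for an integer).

1. A_x = 6  [[BA ⟂ BC ⇒ -15/2x+3/2y+39/2=0] ∩ [|A−(3, 2)|²=234]]
2. A_y = 17  [[BA ⟂ BC ⇒ -15/2x+3/2y+39/2=0] ∩ [|A−(3, 2)|²=234]]
   so A = (6, 17)

A = (6, 17)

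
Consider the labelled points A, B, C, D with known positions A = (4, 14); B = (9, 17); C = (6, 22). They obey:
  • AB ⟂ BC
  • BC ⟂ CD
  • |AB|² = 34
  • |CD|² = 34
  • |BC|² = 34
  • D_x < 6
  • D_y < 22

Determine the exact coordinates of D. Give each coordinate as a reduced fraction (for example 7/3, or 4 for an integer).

D = (1, 19)

1. D_x = 1  [[BC ⟂ CD ⇒ -3x+5y-92=0] ∩ [|D−(6, 22)|²=34]]
2. D_y = 19  [[BC ⟂ CD ⇒ -3x+5y-92=0] ∩ [|D−(6, 22)|²=34]]
   so D = (1, 19)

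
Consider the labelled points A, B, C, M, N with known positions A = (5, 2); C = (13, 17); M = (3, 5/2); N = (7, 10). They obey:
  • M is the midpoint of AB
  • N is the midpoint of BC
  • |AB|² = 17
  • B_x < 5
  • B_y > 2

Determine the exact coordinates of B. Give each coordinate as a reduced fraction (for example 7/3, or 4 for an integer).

1. B_x = 1  [B = 2·M−A = 2·(3, 5/2)−(5, 2)]
2. B_y = 3  [B = 2·M−A = 2·(3, 5/2)−(5, 2)]
   so B = (1, 3)

B = (1, 3)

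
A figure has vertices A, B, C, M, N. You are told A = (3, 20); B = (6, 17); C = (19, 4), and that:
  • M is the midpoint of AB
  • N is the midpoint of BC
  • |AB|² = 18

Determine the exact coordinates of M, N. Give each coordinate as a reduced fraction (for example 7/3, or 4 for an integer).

M = (9/2, 37/2)
N = (25/2, 21/2)

1. M_x = 9/2  [2·M = A+B = (3, 20)+(6, 17)]
2. M_y = 37/2  [2·M = A+B = (3, 20)+(6, 17)]
   so M = (9/2, 37/2)
3. N_x = 25/2  [2·N = B+C = (6, 17)+(19, 4)]
4. N_y = 21/2  [2·N = B+C = (6, 17)+(19, 4)]
   so N = (25/2, 21/2)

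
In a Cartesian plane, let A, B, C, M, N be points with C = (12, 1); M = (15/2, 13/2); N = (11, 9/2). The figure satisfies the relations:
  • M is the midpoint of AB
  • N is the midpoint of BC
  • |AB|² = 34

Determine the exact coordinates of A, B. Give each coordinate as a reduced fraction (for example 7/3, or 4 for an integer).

A = (5, 5)
B = (10, 8)

1. B_x = 10  [B = 2·N−C = 2·(11, 9/2)−(12, 1)]
2. B_y = 8  [B = 2·N−C = 2·(11, 9/2)−(12, 1)]
   so B = (10, 8)
3. A_x = 5  [A = 2·M−B = 2·(15/2, 13/2)−(10, 8)]
4. A_y = 5  [A = 2·M−B = 2·(15/2, 13/2)−(10, 8)]
   so A = (5, 5)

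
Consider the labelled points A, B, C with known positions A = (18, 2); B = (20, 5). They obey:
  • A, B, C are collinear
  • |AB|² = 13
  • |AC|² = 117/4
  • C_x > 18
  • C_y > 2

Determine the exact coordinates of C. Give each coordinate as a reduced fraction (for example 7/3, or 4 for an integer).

C = (21, 13/2)

1. C_x = 21  [[A, B, C are collinear ⇒ -3x+2y+50=0] ∩ [|C−(18, 2)|²=117/4]]
2. C_y = 13/2  [[A, B, C are collinear ⇒ -3x+2y+50=0] ∩ [|C−(18, 2)|²=117/4]]
   so C = (21, 13/2)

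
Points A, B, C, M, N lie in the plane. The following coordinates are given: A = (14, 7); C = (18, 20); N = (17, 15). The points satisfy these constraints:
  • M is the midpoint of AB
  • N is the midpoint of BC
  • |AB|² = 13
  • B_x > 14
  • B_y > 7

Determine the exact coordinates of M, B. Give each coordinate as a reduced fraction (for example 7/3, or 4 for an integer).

M = (15, 17/2)
B = (16, 10)

1. B_x = 16  [B = 2·N−C = 2·(17, 15)−(18, 20)]
2. B_y = 10  [B = 2·N−C = 2·(17, 15)−(18, 20)]
   so B = (16, 10)
3. M_x = 15  [2·M = A+B = (14, 7)+(16, 10)]
4. M_y = 17/2  [2·M = A+B = (14, 7)+(16, 10)]
   so M = (15, 17/2)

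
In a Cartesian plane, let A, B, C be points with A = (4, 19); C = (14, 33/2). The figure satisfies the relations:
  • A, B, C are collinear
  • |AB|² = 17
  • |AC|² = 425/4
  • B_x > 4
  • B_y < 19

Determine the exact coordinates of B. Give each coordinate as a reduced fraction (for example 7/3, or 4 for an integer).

1. B_x = 8  [[A, B, C are collinear ⇒ -5/2x-10y+200=0] ∩ [|B−(4, 19)|²=17]]
2. B_y = 18  [[A, B, C are collinear ⇒ -5/2x-10y+200=0] ∩ [|B−(4, 19)|²=17]]
   so B = (8, 18)

B = (8, 18)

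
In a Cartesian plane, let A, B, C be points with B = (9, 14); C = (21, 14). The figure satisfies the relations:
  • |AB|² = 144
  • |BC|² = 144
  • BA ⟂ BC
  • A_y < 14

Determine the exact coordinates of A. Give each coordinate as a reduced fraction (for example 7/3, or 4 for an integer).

1. A_x = 9  [[BA ⟂ BC ⇒ 12x-108=0] ∩ [|A−(9, 14)|²=144]]
2. A_y = 2  [[BA ⟂ BC ⇒ 12x-108=0] ∩ [|A−(9, 14)|²=144]]
   so A = (9, 2)

A = (9, 2)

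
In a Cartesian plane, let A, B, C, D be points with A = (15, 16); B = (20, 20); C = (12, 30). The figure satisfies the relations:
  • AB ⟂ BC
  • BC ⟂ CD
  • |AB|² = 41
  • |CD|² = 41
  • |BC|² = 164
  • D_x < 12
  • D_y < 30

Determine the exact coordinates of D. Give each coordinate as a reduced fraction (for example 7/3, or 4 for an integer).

D = (7, 26)

1. D_x = 7  [[BC ⟂ CD ⇒ -8x+10y-204=0] ∩ [|D−(12, 30)|²=41]]
2. D_y = 26  [[BC ⟂ CD ⇒ -8x+10y-204=0] ∩ [|D−(12, 30)|²=41]]
   so D = (7, 26)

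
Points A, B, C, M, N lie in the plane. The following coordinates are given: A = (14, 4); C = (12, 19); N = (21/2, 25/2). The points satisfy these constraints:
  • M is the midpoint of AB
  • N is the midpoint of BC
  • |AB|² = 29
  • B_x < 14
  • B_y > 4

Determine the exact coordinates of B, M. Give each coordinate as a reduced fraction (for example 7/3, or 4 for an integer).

1. B_x = 9  [B = 2·N−C = 2·(21/2, 25/2)−(12, 19)]
2. B_y = 6  [B = 2·N−C = 2·(21/2, 25/2)−(12, 19)]
   so B = (9, 6)
3. M_x = 23/2  [2·M = A+B = (14, 4)+(9, 6)]
4. M_y = 5  [2·M = A+B = (14, 4)+(9, 6)]
   so M = (23/2, 5)

B = (9, 6)
M = (23/2, 5)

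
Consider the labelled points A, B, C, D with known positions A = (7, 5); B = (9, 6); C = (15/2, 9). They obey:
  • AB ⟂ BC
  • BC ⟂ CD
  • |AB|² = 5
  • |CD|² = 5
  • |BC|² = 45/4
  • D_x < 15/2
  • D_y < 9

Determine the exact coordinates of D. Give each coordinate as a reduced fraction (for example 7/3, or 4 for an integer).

D = (11/2, 8)

1. D_x = 11/2  [[BC ⟂ CD ⇒ -3/2x+3y-63/4=0] ∩ [|D−(15/2, 9)|²=5]]
2. D_y = 8  [[BC ⟂ CD ⇒ -3/2x+3y-63/4=0] ∩ [|D−(15/2, 9)|²=5]]
   so D = (11/2, 8)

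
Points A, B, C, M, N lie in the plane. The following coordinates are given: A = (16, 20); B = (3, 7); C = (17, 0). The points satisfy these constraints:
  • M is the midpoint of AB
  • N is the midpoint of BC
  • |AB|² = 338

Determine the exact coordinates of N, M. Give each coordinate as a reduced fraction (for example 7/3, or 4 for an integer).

N = (10, 7/2)
M = (19/2, 27/2)

1. M_x = 19/2  [2·M = A+B = (16, 20)+(3, 7)]
2. M_y = 27/2  [2·M = A+B = (16, 20)+(3, 7)]
   so M = (19/2, 27/2)
3. N_x = 10  [2·N = B+C = (3, 7)+(17, 0)]
4. N_y = 7/2  [2·N = B+C = (3, 7)+(17, 0)]
   so N = (10, 7/2)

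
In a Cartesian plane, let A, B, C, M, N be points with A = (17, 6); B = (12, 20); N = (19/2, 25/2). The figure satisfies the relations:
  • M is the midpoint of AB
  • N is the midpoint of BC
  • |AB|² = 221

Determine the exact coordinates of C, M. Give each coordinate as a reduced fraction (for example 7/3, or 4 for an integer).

C = (7, 5)
M = (29/2, 13)

1. M_x = 29/2  [2·M = A+B = (17, 6)+(12, 20)]
2. M_y = 13  [2·M = A+B = (17, 6)+(12, 20)]
   so M = (29/2, 13)
3. C_x = 7  [C = 2·N−B = 2·(19/2, 25/2)−(12, 20)]
4. C_y = 5  [C = 2·N−B = 2·(19/2, 25/2)−(12, 20)]
   so C = (7, 5)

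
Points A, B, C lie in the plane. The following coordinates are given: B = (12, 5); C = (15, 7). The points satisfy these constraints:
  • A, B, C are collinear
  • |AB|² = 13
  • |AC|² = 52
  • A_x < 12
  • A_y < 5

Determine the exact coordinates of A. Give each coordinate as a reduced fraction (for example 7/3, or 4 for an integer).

1. A_x = 9  [[A, B, C are collinear ⇒ -2x+3y+9=0] ∩ [|A−(12, 5)|²=13]]
2. A_y = 3  [[A, B, C are collinear ⇒ -2x+3y+9=0] ∩ [|A−(12, 5)|²=13]]
   so A = (9, 3)

A = (9, 3)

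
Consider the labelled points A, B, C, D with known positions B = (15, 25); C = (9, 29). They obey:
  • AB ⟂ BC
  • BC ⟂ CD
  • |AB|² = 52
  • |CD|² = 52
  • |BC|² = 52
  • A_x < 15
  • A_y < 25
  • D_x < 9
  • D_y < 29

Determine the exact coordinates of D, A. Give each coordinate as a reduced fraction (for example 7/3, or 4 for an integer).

1. D_x = 5  [[BC ⟂ CD ⇒ -6x+4y-62=0] ∩ [|D−(9, 29)|²=52]]
2. D_y = 23  [[BC ⟂ CD ⇒ -6x+4y-62=0] ∩ [|D−(9, 29)|²=52]]
   so D = (5, 23)
3. A_x = 11  [[AB ⟂ BC ⇒ 6x-4y+10=0] ∩ [|A−(15, 25)|²=52]]
4. A_y = 19  [[AB ⟂ BC ⇒ 6x-4y+10=0] ∩ [|A−(15, 25)|²=52]]
   so A = (11, 19)

D = (5, 23)
A = (11, 19)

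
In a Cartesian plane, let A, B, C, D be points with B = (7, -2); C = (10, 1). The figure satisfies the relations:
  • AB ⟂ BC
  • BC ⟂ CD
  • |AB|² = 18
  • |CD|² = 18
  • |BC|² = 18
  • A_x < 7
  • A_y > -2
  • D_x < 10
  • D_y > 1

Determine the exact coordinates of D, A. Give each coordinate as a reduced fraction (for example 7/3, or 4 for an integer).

D = (7, 4)
A = (4, 1)

1. D_x = 7  [[BC ⟂ CD ⇒ 3x+3y-33=0] ∩ [|D−(10, 1)|²=18]]
2. D_y = 4  [[BC ⟂ CD ⇒ 3x+3y-33=0] ∩ [|D−(10, 1)|²=18]]
   so D = (7, 4)
3. A_x = 4  [[AB ⟂ BC ⇒ -3x-3y+15=0] ∩ [|A−(7, -2)|²=18]]
4. A_y = 1  [[AB ⟂ BC ⇒ -3x-3y+15=0] ∩ [|A−(7, -2)|²=18]]
   so A = (4, 1)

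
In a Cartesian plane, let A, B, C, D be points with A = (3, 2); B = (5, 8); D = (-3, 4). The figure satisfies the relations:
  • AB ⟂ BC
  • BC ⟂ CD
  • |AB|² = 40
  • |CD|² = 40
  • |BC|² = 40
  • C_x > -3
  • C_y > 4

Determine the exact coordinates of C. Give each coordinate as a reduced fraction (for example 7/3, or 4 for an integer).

C = (-1, 10)

1. C_x = -1  [[AB ⟂ BC ⇒ 2x+6y-58=0] ∩ [|C−(-3, 4)|²=40]]
2. C_y = 10  [[AB ⟂ BC ⇒ 2x+6y-58=0] ∩ [|C−(-3, 4)|²=40]]
   so C = (-1, 10)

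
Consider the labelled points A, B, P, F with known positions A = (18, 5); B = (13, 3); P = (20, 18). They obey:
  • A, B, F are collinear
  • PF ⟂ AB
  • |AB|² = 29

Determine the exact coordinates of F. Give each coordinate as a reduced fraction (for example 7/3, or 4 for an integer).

1. F_x = 702/29  [[A, B, F are collinear ⇒ 2x-5y-11=0] ∩ [PF ⟂ AB ⇒ -5x-2y+136=0]]
2. F_y = 217/29  [[A, B, F are collinear ⇒ 2x-5y-11=0] ∩ [PF ⟂ AB ⇒ -5x-2y+136=0]]
   so F = (702/29, 217/29)

F = (702/29, 217/29)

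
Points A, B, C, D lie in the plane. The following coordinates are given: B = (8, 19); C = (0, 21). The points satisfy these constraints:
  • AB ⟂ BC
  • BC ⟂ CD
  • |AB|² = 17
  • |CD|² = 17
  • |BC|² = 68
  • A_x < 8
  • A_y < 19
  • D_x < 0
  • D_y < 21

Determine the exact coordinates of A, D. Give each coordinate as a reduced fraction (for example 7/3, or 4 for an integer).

1. A_x = 7  [[AB ⟂ BC ⇒ 8x-2y-26=0] ∩ [|A−(8, 19)|²=17]]
2. A_y = 15  [[AB ⟂ BC ⇒ 8x-2y-26=0] ∩ [|A−(8, 19)|²=17]]
   so A = (7, 15)
3. D_x = -1  [[BC ⟂ CD ⇒ -8x+2y-42=0] ∩ [|D−(0, 21)|²=17]]
4. D_y = 17  [[BC ⟂ CD ⇒ -8x+2y-42=0] ∩ [|D−(0, 21)|²=17]]
   so D = (-1, 17)

A = (7, 15)
D = (-1, 17)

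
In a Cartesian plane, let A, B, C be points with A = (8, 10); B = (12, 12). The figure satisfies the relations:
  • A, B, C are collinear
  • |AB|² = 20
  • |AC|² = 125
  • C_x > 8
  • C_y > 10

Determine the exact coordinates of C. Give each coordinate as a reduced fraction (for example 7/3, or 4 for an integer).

1. C_x = 18  [[A, B, C are collinear ⇒ -2x+4y-24=0] ∩ [|C−(8, 10)|²=125]]
2. C_y = 15  [[A, B, C are collinear ⇒ -2x+4y-24=0] ∩ [|C−(8, 10)|²=125]]
   so C = (18, 15)

C = (18, 15)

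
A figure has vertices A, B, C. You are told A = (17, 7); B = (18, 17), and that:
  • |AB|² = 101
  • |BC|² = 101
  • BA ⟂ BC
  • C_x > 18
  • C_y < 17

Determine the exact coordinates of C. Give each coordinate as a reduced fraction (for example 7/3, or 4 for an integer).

C = (28, 16)

1. C_x = 28  [[BA ⟂ BC ⇒ -1x-10y+188=0] ∩ [|C−(18, 17)|²=101]]
2. C_y = 16  [[BA ⟂ BC ⇒ -1x-10y+188=0] ∩ [|C−(18, 17)|²=101]]
   so C = (28, 16)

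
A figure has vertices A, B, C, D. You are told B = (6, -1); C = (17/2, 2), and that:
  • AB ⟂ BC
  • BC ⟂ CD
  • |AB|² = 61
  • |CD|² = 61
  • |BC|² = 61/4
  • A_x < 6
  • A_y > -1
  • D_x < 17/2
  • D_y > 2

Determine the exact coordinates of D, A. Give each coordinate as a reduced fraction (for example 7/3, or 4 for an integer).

1. D_x = 5/2  [[BC ⟂ CD ⇒ 5/2x+3y-109/4=0] ∩ [|D−(17/2, 2)|²=61]]
2. D_y = 7  [[BC ⟂ CD ⇒ 5/2x+3y-109/4=0] ∩ [|D−(17/2, 2)|²=61]]
   so D = (5/2, 7)
3. A_x = 0  [[AB ⟂ BC ⇒ -5/2x-3y+12=0] ∩ [|A−(6, -1)|²=61]]
4. A_y = 4  [[AB ⟂ BC ⇒ -5/2x-3y+12=0] ∩ [|A−(6, -1)|²=61]]
   so A = (0, 4)

D = (5/2, 7)
A = (0, 4)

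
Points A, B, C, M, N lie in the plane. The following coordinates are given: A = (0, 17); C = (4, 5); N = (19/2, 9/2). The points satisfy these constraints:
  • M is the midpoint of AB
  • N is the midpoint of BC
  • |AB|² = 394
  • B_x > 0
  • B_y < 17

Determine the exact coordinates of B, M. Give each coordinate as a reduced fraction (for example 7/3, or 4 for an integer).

B = (15, 4)
M = (15/2, 21/2)

1. B_x = 15  [B = 2·N−C = 2·(19/2, 9/2)−(4, 5)]
2. B_y = 4  [B = 2·N−C = 2·(19/2, 9/2)−(4, 5)]
   so B = (15, 4)
3. M_x = 15/2  [2·M = A+B = (0, 17)+(15, 4)]
4. M_y = 21/2  [2·M = A+B = (0, 17)+(15, 4)]
   so M = (15/2, 21/2)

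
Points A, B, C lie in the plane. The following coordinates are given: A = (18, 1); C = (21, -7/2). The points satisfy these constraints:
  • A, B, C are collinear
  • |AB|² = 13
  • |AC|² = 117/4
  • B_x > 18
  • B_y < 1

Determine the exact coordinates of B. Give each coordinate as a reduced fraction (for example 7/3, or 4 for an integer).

B = (20, -2)

1. B_x = 20  [[A, B, C are collinear ⇒ -9/2x-3y+84=0] ∩ [|B−(18, 1)|²=13]]
2. B_y = -2  [[A, B, C are collinear ⇒ -9/2x-3y+84=0] ∩ [|B−(18, 1)|²=13]]
   so B = (20, -2)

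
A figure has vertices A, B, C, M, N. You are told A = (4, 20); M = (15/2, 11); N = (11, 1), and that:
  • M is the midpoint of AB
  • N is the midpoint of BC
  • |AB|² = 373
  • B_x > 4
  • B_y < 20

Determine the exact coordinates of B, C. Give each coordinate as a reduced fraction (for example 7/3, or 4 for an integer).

B = (11, 2)
C = (11, 0)

1. B_x = 11  [B = 2·M−A = 2·(15/2, 11)−(4, 20)]
2. B_y = 2  [B = 2·M−A = 2·(15/2, 11)−(4, 20)]
   so B = (11, 2)
3. C_x = 11  [C = 2·N−B = 2·(11, 1)−(11, 2)]
4. C_y = 0  [C = 2·N−B = 2·(11, 1)−(11, 2)]
   so C = (11, 0)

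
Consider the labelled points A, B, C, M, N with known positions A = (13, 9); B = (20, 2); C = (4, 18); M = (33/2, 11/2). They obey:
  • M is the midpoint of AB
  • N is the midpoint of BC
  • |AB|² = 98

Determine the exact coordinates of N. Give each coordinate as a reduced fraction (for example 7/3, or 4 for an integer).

1. N_x = 12  [2·N = B+C = (20, 2)+(4, 18)]
2. N_y = 10  [2·N = B+C = (20, 2)+(4, 18)]
   so N = (12, 10)

N = (12, 10)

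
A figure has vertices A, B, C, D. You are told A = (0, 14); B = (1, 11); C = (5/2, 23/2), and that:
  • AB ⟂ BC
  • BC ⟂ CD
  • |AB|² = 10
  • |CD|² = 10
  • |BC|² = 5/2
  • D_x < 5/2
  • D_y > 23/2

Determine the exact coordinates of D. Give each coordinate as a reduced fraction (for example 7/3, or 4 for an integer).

1. D_x = 3/2  [[BC ⟂ CD ⇒ 3/2x+1/2y-19/2=0] ∩ [|D−(5/2, 23/2)|²=10]]
2. D_y = 29/2  [[BC ⟂ CD ⇒ 3/2x+1/2y-19/2=0] ∩ [|D−(5/2, 23/2)|²=10]]
   so D = (3/2, 29/2)

D = (3/2, 29/2)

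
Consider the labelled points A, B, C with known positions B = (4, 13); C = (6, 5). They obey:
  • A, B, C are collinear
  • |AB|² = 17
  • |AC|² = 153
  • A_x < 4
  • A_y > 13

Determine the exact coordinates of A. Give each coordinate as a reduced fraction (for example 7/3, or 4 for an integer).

A = (3, 17)

1. A_x = 3  [[A, B, C are collinear ⇒ 8x+2y-58=0] ∩ [|A−(4, 13)|²=17]]
2. A_y = 17  [[A, B, C are collinear ⇒ 8x+2y-58=0] ∩ [|A−(4, 13)|²=17]]
   so A = (3, 17)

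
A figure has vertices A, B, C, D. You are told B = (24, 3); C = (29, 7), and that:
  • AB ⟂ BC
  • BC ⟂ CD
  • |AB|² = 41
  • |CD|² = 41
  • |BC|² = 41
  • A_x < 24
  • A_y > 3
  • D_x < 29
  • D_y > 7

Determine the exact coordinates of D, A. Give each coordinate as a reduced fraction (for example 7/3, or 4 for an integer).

1. D_x = 25  [[BC ⟂ CD ⇒ 5x+4y-173=0] ∩ [|D−(29, 7)|²=41]]
2. D_y = 12  [[BC ⟂ CD ⇒ 5x+4y-173=0] ∩ [|D−(29, 7)|²=41]]
   so D = (25, 12)
3. A_x = 20  [[AB ⟂ BC ⇒ -5x-4y+132=0] ∩ [|A−(24, 3)|²=41]]
4. A_y = 8  [[AB ⟂ BC ⇒ -5x-4y+132=0] ∩ [|A−(24, 3)|²=41]]
   so A = (20, 8)

D = (25, 12)
A = (20, 8)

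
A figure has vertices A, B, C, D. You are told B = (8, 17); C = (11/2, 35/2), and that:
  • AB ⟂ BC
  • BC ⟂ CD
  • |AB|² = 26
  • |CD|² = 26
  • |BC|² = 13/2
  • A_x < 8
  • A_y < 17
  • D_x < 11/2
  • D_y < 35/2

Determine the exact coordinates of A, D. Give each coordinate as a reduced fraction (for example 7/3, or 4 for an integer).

A = (7, 12)
D = (9/2, 25/2)

1. A_x = 7  [[AB ⟂ BC ⇒ 5/2x-1/2y-23/2=0] ∩ [|A−(8, 17)|²=26]]
2. A_y = 12  [[AB ⟂ BC ⇒ 5/2x-1/2y-23/2=0] ∩ [|A−(8, 17)|²=26]]
   so A = (7, 12)
3. D_x = 9/2  [[BC ⟂ CD ⇒ -5/2x+1/2y+5=0] ∩ [|D−(11/2, 35/2)|²=26]]
4. D_y = 25/2  [[BC ⟂ CD ⇒ -5/2x+1/2y+5=0] ∩ [|D−(11/2, 35/2)|²=26]]
   so D = (9/2, 25/2)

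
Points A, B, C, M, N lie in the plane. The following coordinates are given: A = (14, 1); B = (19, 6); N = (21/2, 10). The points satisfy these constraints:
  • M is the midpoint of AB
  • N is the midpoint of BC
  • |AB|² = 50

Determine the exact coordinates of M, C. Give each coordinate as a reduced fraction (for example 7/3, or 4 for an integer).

M = (33/2, 7/2)
C = (2, 14)

1. M_x = 33/2  [2·M = A+B = (14, 1)+(19, 6)]
2. M_y = 7/2  [2·M = A+B = (14, 1)+(19, 6)]
   so M = (33/2, 7/2)
3. C_x = 2  [C = 2·N−B = 2·(21/2, 10)−(19, 6)]
4. C_y = 14  [C = 2·N−B = 2·(21/2, 10)−(19, 6)]
   so C = (2, 14)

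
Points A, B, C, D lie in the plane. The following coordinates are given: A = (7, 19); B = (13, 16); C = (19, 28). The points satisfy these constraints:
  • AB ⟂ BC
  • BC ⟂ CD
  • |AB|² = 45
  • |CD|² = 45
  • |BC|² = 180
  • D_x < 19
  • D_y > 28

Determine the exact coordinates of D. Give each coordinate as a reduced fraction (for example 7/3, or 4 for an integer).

1. D_x = 13  [[BC ⟂ CD ⇒ 6x+12y-450=0] ∩ [|D−(19, 28)|²=45]]
2. D_y = 31  [[BC ⟂ CD ⇒ 6x+12y-450=0] ∩ [|D−(19, 28)|²=45]]
   so D = (13, 31)

D = (13, 31)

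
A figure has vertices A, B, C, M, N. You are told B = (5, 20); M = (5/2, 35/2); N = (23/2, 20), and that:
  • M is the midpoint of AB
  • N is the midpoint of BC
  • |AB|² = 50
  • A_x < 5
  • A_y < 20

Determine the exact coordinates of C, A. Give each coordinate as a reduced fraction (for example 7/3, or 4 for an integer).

1. A_x = 0  [A = 2·M−B = 2·(5/2, 35/2)−(5, 20)]
2. A_y = 15  [A = 2·M−B = 2·(5/2, 35/2)−(5, 20)]
   so A = (0, 15)
3. C_x = 18  [C = 2·N−B = 2·(23/2, 20)−(5, 20)]
4. C_y = 20  [C = 2·N−B = 2·(23/2, 20)−(5, 20)]
   so C = (18, 20)

C = (18, 20)
A = (0, 15)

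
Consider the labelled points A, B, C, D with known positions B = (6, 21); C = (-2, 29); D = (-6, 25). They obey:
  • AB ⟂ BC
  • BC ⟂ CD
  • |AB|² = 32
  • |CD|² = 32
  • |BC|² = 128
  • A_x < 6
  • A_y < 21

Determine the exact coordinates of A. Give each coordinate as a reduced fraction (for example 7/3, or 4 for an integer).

1. A_x = 2  [[AB ⟂ BC ⇒ 8x-8y+120=0] ∩ [|A−(6, 21)|²=32]]
2. A_y = 17  [[AB ⟂ BC ⇒ 8x-8y+120=0] ∩ [|A−(6, 21)|²=32]]
   so A = (2, 17)

A = (2, 17)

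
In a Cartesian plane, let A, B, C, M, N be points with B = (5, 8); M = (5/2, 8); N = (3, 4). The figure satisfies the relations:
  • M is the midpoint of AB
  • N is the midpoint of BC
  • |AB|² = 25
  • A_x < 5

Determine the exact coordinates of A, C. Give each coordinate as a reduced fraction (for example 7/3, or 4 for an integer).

A = (0, 8)
C = (1, 0)

1. A_x = 0  [A = 2·M−B = 2·(5/2, 8)−(5, 8)]
2. A_y = 8  [A = 2·M−B = 2·(5/2, 8)−(5, 8)]
   so A = (0, 8)
3. C_x = 1  [C = 2·N−B = 2·(3, 4)−(5, 8)]
4. C_y = 0  [C = 2·N−B = 2·(3, 4)−(5, 8)]
   so C = (1, 0)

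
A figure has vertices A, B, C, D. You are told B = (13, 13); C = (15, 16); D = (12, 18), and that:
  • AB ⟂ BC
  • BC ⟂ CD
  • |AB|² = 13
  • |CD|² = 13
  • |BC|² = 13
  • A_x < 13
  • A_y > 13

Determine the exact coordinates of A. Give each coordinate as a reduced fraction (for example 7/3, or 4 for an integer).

1. A_x = 10  [[AB ⟂ BC ⇒ -2x-3y+65=0] ∩ [|A−(13, 13)|²=13]]
2. A_y = 15  [[AB ⟂ BC ⇒ -2x-3y+65=0] ∩ [|A−(13, 13)|²=13]]
   so A = (10, 15)

A = (10, 15)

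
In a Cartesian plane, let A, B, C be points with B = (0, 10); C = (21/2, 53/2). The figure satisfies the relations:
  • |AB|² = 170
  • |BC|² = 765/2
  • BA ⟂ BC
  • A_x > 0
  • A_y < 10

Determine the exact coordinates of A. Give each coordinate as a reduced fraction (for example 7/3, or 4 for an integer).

1. A_x = 11  [[BA ⟂ BC ⇒ 21/2x+33/2y-165=0] ∩ [|A−(0, 10)|²=170]]
2. A_y = 3  [[BA ⟂ BC ⇒ 21/2x+33/2y-165=0] ∩ [|A−(0, 10)|²=170]]
   so A = (11, 3)

A = (11, 3)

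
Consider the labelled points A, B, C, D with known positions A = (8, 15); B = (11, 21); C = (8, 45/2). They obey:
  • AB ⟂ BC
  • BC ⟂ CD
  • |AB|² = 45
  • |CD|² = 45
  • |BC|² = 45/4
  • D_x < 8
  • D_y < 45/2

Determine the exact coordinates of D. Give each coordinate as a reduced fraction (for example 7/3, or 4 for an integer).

1. D_x = 5  [[BC ⟂ CD ⇒ -3x+3/2y-39/4=0] ∩ [|D−(8, 45/2)|²=45]]
2. D_y = 33/2  [[BC ⟂ CD ⇒ -3x+3/2y-39/4=0] ∩ [|D−(8, 45/2)|²=45]]
   so D = (5, 33/2)

D = (5, 33/2)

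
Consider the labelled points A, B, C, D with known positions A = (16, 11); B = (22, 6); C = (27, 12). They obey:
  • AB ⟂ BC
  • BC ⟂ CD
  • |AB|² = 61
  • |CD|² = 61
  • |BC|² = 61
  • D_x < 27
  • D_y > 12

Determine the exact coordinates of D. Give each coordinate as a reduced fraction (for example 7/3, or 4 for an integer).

D = (21, 17)

1. D_x = 21  [[BC ⟂ CD ⇒ 5x+6y-207=0] ∩ [|D−(27, 12)|²=61]]
2. D_y = 17  [[BC ⟂ CD ⇒ 5x+6y-207=0] ∩ [|D−(27, 12)|²=61]]
   so D = (21, 17)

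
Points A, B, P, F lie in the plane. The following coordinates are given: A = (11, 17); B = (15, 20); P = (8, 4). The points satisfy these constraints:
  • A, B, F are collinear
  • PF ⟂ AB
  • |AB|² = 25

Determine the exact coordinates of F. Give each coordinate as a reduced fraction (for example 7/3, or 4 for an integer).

F = (71/25, 272/25)

1. F_x = 71/25  [[A, B, F are collinear ⇒ -3x+4y-35=0] ∩ [PF ⟂ AB ⇒ 4x+3y-44=0]]
2. F_y = 272/25  [[A, B, F are collinear ⇒ -3x+4y-35=0] ∩ [PF ⟂ AB ⇒ 4x+3y-44=0]]
   so F = (71/25, 272/25)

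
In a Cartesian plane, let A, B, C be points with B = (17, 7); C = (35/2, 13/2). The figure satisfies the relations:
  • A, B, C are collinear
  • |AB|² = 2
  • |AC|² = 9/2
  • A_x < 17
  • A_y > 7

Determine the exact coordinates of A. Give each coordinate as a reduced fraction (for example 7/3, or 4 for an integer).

A = (16, 8)

1. A_x = 16  [[A, B, C are collinear ⇒ 1/2x+1/2y-12=0] ∩ [|A−(17, 7)|²=2]]
2. A_y = 8  [[A, B, C are collinear ⇒ 1/2x+1/2y-12=0] ∩ [|A−(17, 7)|²=2]]
   so A = (16, 8)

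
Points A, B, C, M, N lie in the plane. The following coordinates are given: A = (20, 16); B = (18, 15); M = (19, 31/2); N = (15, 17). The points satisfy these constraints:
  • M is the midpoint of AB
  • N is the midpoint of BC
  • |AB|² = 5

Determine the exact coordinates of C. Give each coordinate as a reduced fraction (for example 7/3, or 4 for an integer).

1. C_x = 12  [C = 2·N−B = 2·(15, 17)−(18, 15)]
2. C_y = 19  [C = 2·N−B = 2·(15, 17)−(18, 15)]
   so C = (12, 19)

C = (12, 19)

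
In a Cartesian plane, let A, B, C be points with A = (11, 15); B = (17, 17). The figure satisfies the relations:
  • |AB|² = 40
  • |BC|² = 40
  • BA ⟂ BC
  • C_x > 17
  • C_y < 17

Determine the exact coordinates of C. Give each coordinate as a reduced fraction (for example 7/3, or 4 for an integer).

C = (19, 11)

1. C_x = 19  [[BA ⟂ BC ⇒ -6x-2y+136=0] ∩ [|C−(17, 17)|²=40]]
2. C_y = 11  [[BA ⟂ BC ⇒ -6x-2y+136=0] ∩ [|C−(17, 17)|²=40]]
   so C = (19, 11)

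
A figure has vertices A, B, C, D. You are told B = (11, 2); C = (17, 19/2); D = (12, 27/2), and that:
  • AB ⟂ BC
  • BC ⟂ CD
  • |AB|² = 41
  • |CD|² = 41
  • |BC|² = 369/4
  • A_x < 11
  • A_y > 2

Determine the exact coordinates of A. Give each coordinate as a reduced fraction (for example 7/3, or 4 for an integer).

A = (6, 6)

1. A_x = 6  [[AB ⟂ BC ⇒ -6x-15/2y+81=0] ∩ [|A−(11, 2)|²=41]]
2. A_y = 6  [[AB ⟂ BC ⇒ -6x-15/2y+81=0] ∩ [|A−(11, 2)|²=41]]
   so A = (6, 6)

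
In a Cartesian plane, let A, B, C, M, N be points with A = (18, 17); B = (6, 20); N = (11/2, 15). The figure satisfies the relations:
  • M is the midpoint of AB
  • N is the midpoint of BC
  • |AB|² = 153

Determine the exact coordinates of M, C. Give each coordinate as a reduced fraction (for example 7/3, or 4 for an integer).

M = (12, 37/2)
C = (5, 10)

1. M_x = 12  [2·M = A+B = (18, 17)+(6, 20)]
2. M_y = 37/2  [2·M = A+B = (18, 17)+(6, 20)]
   so M = (12, 37/2)
3. C_x = 5  [C = 2·N−B = 2·(11/2, 15)−(6, 20)]
4. C_y = 10  [C = 2·N−B = 2·(11/2, 15)−(6, 20)]
   so C = (5, 10)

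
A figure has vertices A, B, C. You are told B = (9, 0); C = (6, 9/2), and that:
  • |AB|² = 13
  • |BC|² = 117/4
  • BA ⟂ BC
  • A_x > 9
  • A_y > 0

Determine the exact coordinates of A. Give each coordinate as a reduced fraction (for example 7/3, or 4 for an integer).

A = (12, 2)

1. A_x = 12  [[BA ⟂ BC ⇒ -3x+9/2y+27=0] ∩ [|A−(9, 0)|²=13]]
2. A_y = 2  [[BA ⟂ BC ⇒ -3x+9/2y+27=0] ∩ [|A−(9, 0)|²=13]]
   so A = (12, 2)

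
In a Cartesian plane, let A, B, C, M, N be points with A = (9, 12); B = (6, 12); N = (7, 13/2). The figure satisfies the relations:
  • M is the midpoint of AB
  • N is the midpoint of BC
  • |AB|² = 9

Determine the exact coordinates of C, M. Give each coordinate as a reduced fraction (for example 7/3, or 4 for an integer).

1. M_x = 15/2  [2·M = A+B = (9, 12)+(6, 12)]
2. M_y = 12  [2·M = A+B = (9, 12)+(6, 12)]
   so M = (15/2, 12)
3. C_x = 8  [C = 2·N−B = 2·(7, 13/2)−(6, 12)]
4. C_y = 1  [C = 2·N−B = 2·(7, 13/2)−(6, 12)]
   so C = (8, 1)

C = (8, 1)
M = (15/2, 12)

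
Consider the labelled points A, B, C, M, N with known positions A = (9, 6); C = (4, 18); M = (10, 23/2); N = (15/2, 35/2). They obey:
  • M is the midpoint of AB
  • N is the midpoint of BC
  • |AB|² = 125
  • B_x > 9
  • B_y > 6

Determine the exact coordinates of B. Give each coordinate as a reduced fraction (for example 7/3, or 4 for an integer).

B = (11, 17)

1. B_x = 11  [B = 2·M−A = 2·(10, 23/2)−(9, 6)]
2. B_y = 17  [B = 2·M−A = 2·(10, 23/2)−(9, 6)]
   so B = (11, 17)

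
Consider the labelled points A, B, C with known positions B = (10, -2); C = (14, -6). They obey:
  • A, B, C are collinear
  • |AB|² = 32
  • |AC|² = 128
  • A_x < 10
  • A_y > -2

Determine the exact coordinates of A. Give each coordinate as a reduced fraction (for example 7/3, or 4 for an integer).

A = (6, 2)

1. A_x = 6  [[A, B, C are collinear ⇒ 4x+4y-32=0] ∩ [|A−(10, -2)|²=32]]
2. A_y = 2  [[A, B, C are collinear ⇒ 4x+4y-32=0] ∩ [|A−(10, -2)|²=32]]
   so A = (6, 2)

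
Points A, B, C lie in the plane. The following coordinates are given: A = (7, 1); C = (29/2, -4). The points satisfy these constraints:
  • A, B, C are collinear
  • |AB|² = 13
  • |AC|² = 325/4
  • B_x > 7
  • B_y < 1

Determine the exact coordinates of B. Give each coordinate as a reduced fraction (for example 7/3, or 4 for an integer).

B = (10, -1)

1. B_x = 10  [[A, B, C are collinear ⇒ -5x-15/2y+85/2=0] ∩ [|B−(7, 1)|²=13]]
2. B_y = -1  [[A, B, C are collinear ⇒ -5x-15/2y+85/2=0] ∩ [|B−(7, 1)|²=13]]
   so B = (10, -1)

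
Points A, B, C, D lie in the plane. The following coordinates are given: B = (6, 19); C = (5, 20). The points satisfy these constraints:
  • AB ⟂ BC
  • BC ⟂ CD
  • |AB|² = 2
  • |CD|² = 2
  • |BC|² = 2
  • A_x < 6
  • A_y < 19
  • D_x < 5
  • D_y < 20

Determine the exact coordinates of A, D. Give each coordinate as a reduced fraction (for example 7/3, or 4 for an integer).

A = (5, 18)
D = (4, 19)

1. A_x = 5  [[AB ⟂ BC ⇒ 1x-1y+13=0] ∩ [|A−(6, 19)|²=2]]
2. A_y = 18  [[AB ⟂ BC ⇒ 1x-1y+13=0] ∩ [|A−(6, 19)|²=2]]
   so A = (5, 18)
3. D_x = 4  [[BC ⟂ CD ⇒ -1x+1y-15=0] ∩ [|D−(5, 20)|²=2]]
4. D_y = 19  [[BC ⟂ CD ⇒ -1x+1y-15=0] ∩ [|D−(5, 20)|²=2]]
   so D = (4, 19)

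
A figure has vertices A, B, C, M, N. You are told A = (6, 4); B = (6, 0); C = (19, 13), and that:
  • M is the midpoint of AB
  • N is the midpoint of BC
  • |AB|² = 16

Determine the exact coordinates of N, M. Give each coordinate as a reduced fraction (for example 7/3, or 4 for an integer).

1. M_x = 6  [2·M = A+B = (6, 4)+(6, 0)]
2. M_y = 2  [2·M = A+B = (6, 4)+(6, 0)]
   so M = (6, 2)
3. N_x = 25/2  [2·N = B+C = (6, 0)+(19, 13)]
4. N_y = 13/2  [2·N = B+C = (6, 0)+(19, 13)]
   so N = (25/2, 13/2)

N = (25/2, 13/2)
M = (6, 2)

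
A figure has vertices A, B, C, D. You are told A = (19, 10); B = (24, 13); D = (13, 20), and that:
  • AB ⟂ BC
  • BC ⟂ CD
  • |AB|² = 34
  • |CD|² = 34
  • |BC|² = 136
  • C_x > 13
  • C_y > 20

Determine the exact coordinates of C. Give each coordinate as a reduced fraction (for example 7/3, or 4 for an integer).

C = (18, 23)

1. C_x = 18  [[AB ⟂ BC ⇒ 5x+3y-159=0] ∩ [|C−(13, 20)|²=34]]
2. C_y = 23  [[AB ⟂ BC ⇒ 5x+3y-159=0] ∩ [|C−(13, 20)|²=34]]
   so C = (18, 23)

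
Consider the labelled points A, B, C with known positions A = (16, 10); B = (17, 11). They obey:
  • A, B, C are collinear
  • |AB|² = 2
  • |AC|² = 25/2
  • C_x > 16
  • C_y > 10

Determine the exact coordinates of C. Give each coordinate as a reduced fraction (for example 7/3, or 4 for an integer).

1. C_x = 37/2  [[A, B, C are collinear ⇒ -1x+1y+6=0] ∩ [|C−(16, 10)|²=25/2]]
2. C_y = 25/2  [[A, B, C are collinear ⇒ -1x+1y+6=0] ∩ [|C−(16, 10)|²=25/2]]
   so C = (37/2, 25/2)

C = (37/2, 25/2)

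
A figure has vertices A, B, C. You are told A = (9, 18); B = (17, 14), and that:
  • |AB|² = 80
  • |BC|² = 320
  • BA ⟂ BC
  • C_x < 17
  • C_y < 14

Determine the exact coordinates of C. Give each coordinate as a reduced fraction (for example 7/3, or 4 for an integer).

1. C_x = 9  [[BA ⟂ BC ⇒ -8x+4y+80=0] ∩ [|C−(17, 14)|²=320]]
2. C_y = -2  [[BA ⟂ BC ⇒ -8x+4y+80=0] ∩ [|C−(17, 14)|²=320]]
   so C = (9, -2)

C = (9, -2)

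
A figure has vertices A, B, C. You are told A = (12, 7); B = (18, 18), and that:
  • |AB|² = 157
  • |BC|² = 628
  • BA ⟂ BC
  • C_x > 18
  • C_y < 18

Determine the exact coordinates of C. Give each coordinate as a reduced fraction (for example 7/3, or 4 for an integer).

C = (40, 6)

1. C_x = 40  [[BA ⟂ BC ⇒ -6x-11y+306=0] ∩ [|C−(18, 18)|²=628]]
2. C_y = 6  [[BA ⟂ BC ⇒ -6x-11y+306=0] ∩ [|C−(18, 18)|²=628]]
   so C = (40, 6)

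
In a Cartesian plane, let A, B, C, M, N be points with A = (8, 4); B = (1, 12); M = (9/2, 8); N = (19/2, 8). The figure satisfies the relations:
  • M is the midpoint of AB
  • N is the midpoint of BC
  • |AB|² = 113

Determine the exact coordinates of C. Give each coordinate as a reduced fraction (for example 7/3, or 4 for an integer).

1. C_x = 18  [C = 2·N−B = 2·(19/2, 8)−(1, 12)]
2. C_y = 4  [C = 2·N−B = 2·(19/2, 8)−(1, 12)]
   so C = (18, 4)

C = (18, 4)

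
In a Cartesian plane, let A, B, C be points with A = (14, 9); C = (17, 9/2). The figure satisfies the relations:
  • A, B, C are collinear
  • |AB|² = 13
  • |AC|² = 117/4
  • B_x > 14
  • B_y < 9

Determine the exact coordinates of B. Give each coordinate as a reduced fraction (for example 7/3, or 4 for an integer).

B = (16, 6)

1. B_x = 16  [[A, B, C are collinear ⇒ -9/2x-3y+90=0] ∩ [|B−(14, 9)|²=13]]
2. B_y = 6  [[A, B, C are collinear ⇒ -9/2x-3y+90=0] ∩ [|B−(14, 9)|²=13]]
   so B = (16, 6)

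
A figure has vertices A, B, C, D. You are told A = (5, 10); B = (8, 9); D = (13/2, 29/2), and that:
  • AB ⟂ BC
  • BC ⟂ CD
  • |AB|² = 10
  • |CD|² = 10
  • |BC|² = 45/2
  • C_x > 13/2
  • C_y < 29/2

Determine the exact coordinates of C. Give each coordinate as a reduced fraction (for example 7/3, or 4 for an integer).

C = (19/2, 27/2)

1. C_x = 19/2  [[AB ⟂ BC ⇒ 3x-1y-15=0] ∩ [|C−(13/2, 29/2)|²=10]]
2. C_y = 27/2  [[AB ⟂ BC ⇒ 3x-1y-15=0] ∩ [|C−(13/2, 29/2)|²=10]]
   so C = (19/2, 27/2)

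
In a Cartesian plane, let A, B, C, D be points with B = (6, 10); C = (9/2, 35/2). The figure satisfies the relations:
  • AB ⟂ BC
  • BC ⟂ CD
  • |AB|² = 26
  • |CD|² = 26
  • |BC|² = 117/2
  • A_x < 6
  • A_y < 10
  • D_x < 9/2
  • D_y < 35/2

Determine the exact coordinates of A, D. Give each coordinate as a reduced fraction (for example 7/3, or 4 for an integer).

A = (1, 9)
D = (-1/2, 33/2)

1. A_x = 1  [[AB ⟂ BC ⇒ 3/2x-15/2y+66=0] ∩ [|A−(6, 10)|²=26]]
2. A_y = 9  [[AB ⟂ BC ⇒ 3/2x-15/2y+66=0] ∩ [|A−(6, 10)|²=26]]
   so A = (1, 9)
3. D_x = -1/2  [[BC ⟂ CD ⇒ -3/2x+15/2y-249/2=0] ∩ [|D−(9/2, 35/2)|²=26]]
4. D_y = 33/2  [[BC ⟂ CD ⇒ -3/2x+15/2y-249/2=0] ∩ [|D−(9/2, 35/2)|²=26]]
   so D = (-1/2, 33/2)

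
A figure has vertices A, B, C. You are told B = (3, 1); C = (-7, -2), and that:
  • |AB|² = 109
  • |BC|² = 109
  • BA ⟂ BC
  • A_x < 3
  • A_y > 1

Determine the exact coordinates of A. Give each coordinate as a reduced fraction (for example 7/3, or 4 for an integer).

1. A_x = 0  [[BA ⟂ BC ⇒ -10x-3y+33=0] ∩ [|A−(3, 1)|²=109]]
2. A_y = 11  [[BA ⟂ BC ⇒ -10x-3y+33=0] ∩ [|A−(3, 1)|²=109]]
   so A = (0, 11)

A = (0, 11)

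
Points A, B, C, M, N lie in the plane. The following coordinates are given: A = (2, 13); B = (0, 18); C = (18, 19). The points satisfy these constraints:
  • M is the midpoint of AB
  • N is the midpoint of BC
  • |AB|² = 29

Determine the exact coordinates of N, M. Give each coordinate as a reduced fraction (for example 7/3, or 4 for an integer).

N = (9, 37/2)
M = (1, 31/2)

1. M_x = 1  [2·M = A+B = (2, 13)+(0, 18)]
2. M_y = 31/2  [2·M = A+B = (2, 13)+(0, 18)]
   so M = (1, 31/2)
3. N_x = 9  [2·N = B+C = (0, 18)+(18, 19)]
4. N_y = 37/2  [2·N = B+C = (0, 18)+(18, 19)]
   so N = (9, 37/2)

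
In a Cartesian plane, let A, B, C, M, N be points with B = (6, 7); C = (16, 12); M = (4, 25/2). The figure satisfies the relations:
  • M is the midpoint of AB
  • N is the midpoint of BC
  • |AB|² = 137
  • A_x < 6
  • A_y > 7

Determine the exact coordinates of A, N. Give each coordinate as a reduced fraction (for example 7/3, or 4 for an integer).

1. A_x = 2  [A = 2·M−B = 2·(4, 25/2)−(6, 7)]
2. A_y = 18  [A = 2·M−B = 2·(4, 25/2)−(6, 7)]
   so A = (2, 18)
3. N_x = 11  [2·N = B+C = (6, 7)+(16, 12)]
4. N_y = 19/2  [2·N = B+C = (6, 7)+(16, 12)]
   so N = (11, 19/2)

A = (2, 18)
N = (11, 19/2)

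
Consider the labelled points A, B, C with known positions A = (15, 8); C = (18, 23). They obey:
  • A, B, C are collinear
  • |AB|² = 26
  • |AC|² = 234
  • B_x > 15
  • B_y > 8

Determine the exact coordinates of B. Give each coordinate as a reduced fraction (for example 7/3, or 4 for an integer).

B = (16, 13)

1. B_x = 16  [[A, B, C are collinear ⇒ 15x-3y-201=0] ∩ [|B−(15, 8)|²=26]]
2. B_y = 13  [[A, B, C are collinear ⇒ 15x-3y-201=0] ∩ [|B−(15, 8)|²=26]]
   so B = (16, 13)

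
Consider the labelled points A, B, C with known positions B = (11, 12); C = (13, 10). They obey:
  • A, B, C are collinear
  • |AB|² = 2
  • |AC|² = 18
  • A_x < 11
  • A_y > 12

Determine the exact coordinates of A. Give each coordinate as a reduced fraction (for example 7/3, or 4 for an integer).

1. A_x = 10  [[A, B, C are collinear ⇒ 2x+2y-46=0] ∩ [|A−(11, 12)|²=2]]
2. A_y = 13  [[A, B, C are collinear ⇒ 2x+2y-46=0] ∩ [|A−(11, 12)|²=2]]
   so A = (10, 13)

A = (10, 13)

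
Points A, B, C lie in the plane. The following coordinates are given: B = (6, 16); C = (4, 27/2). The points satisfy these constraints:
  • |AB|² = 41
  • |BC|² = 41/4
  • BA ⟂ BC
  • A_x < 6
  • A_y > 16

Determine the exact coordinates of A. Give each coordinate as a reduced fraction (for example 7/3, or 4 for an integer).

1. A_x = 1  [[BA ⟂ BC ⇒ -2x-5/2y+52=0] ∩ [|A−(6, 16)|²=41]]
2. A_y = 20  [[BA ⟂ BC ⇒ -2x-5/2y+52=0] ∩ [|A−(6, 16)|²=41]]
   so A = (1, 20)

A = (1, 20)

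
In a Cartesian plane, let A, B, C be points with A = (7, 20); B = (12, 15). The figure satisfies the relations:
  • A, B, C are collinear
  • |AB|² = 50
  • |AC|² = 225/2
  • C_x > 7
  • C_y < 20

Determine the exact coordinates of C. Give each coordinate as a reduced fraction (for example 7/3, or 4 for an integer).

1. C_x = 29/2  [[A, B, C are collinear ⇒ 5x+5y-135=0] ∩ [|C−(7, 20)|²=225/2]]
2. C_y = 25/2  [[A, B, C are collinear ⇒ 5x+5y-135=0] ∩ [|C−(7, 20)|²=225/2]]
   so C = (29/2, 25/2)

C = (29/2, 25/2)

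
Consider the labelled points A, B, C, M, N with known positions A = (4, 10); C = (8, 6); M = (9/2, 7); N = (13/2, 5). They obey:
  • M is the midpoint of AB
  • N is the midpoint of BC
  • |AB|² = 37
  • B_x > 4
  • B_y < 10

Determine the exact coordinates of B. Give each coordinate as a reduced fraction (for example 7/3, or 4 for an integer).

1. B_x = 5  [B = 2·M−A = 2·(9/2, 7)−(4, 10)]
2. B_y = 4  [B = 2·M−A = 2·(9/2, 7)−(4, 10)]
   so B = (5, 4)

B = (5, 4)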